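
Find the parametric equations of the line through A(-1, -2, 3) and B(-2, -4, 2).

Direction vector d = B - A = (-2 + 1, -4 + 2, 2 - 3) = (-1, -2, -1)
Parametric form r = A + t·d:
x = -1 - t, y = -2 - 2t, z = 3 - t

x = -1 - t, y = -2 - 2t, z = 3 - t


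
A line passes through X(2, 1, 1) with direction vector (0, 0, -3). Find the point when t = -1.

P(t) = X + t·d
  = (2 + 0·(-1), 1 + 0·(-1), 1 + (-3)·(-1))
  = (2 + 0, 1 + 0, 1 + 3)
  = (2, 1, 4)

(2, 1, 4)


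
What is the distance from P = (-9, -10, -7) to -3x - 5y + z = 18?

distance = |a·x₀ + b·y₀ + c·z₀ - d| / √(a² + b² + c²)
  = |(-3)·(-9) + (-5)·(-10) + 1·(-7) - 18| / √((-3)² + (-5)² + 1²)
  = |27 + 50 - 7 - 18| / √(9 + 25 + 1)
  = |52| / √35
  = 52 / 5.916
  ≈ 8.79

8.79


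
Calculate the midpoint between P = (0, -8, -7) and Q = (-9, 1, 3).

M = ((x₁+x₂)/2, (y₁+y₂)/2, (z₁+z₂)/2)
  = ((0 - 9)/2, (-8 + 1)/2, (-7 + 3)/2)
  = (-9/2, -7/2, -4/2)
  = (-4.5, -3.5, -2)

(-4.5, -3.5, -2)


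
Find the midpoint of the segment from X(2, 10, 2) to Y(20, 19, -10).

M = ((x₁+x₂)/2, (y₁+y₂)/2, (z₁+z₂)/2)
  = ((2 + 20)/2, (10 + 19)/2, (2 - 10)/2)
  = (22/2, 29/2, -8/2)
  = (11, 14.5, -4)

(11, 14.5, -4)


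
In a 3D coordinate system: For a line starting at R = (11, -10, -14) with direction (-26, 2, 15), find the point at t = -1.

P(t) = R + t·d
  = (11 + (-26)·(-1), -10 + 2·(-1), -14 + 15·(-1))
  = (11 + 26, -10 - 2, -14 - 15)
  = (37, -12, -29)

(37, -12, -29)


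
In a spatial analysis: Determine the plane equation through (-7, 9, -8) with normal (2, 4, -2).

The plane through P with normal n = (a, b, c) satisfies n·(r - P) = 0,
i.e. ax + by + cz = a·x₀ + b·y₀ + c·z₀.
d = 2·(-7) + 4·9 + (-2)·(-8)
  = -14 + 36 + 16
  = 38
Equation: 2x + 4y - 2z = 38

2x + 4y - 2z = 38


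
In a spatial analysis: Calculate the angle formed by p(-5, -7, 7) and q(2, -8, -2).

p·q = (-5)·2 + (-7)·(-8) + 7·(-2) = -10 + 56 - 14 = 32
|p| = √((-5)² + (-7)² + 7²) = √123 ≈ 11.09
|q| = √(2² + (-8)² + (-2)²) = √72 ≈ 8.485
cos θ = (p·q)/(|p||q|) = 32/(11.09·8.485) ≈ 0.34
θ = arccos(0.34) ≈ 70.12°

70.12°


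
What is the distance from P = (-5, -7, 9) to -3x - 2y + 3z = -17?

distance = |a·x₀ + b·y₀ + c·z₀ - d| / √(a² + b² + c²)
  = |(-3)·(-5) + (-2)·(-7) + 3·9 - (-17)| / √((-3)² + (-2)² + 3²)
  = |15 + 14 + 27 + 17| / √(9 + 4 + 9)
  = |73| / √22
  = 73 / 4.69
  ≈ 15.56

15.56


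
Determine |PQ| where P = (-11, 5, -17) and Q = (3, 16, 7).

d = √[(x₂-x₁)² + (y₂-y₁)² + (z₂-z₁)²]
  = √[14² + 11² + 24²]
  = √[196 + 121 + 576]
  = √893
  ≈ 29.88

29.88


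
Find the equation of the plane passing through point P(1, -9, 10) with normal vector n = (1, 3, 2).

The plane through P with normal n = (a, b, c) satisfies n·(r - P) = 0,
i.e. ax + by + cz = a·x₀ + b·y₀ + c·z₀.
d = 1·1 + 3·(-9) + 2·10
  = 1 - 27 + 20
  = -6
Equation: x + 3y + 2z = -6

x + 3y + 2z = -6


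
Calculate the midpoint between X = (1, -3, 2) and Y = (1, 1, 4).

M = ((x₁+x₂)/2, (y₁+y₂)/2, (z₁+z₂)/2)
  = ((1 + 1)/2, (-3 + 1)/2, (2 + 4)/2)
  = (2/2, -2/2, 6/2)
  = (1, -1, 3)

(1, -1, 3)


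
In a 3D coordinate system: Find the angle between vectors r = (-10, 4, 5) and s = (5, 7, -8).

r·s = (-10)·5 + 4·7 + 5·(-8) = -50 + 28 - 40 = -62
|r| = √((-10)² + 4² + 5²) = √141 ≈ 11.87
|s| = √(5² + 7² + (-8)²) = √138 ≈ 11.75
cos θ = (r·s)/(|r||s|) = -62/(11.87·11.75) ≈ -0.4445
θ = arccos(-0.4445) ≈ 116.4°

116.4°


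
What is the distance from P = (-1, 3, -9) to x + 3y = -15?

distance = |a·x₀ + b·y₀ + c·z₀ - d| / √(a² + b² + c²)
  = |1·(-1) + 3·3 + 0·(-9) - (-15)| / √(1² + 3² + 0²)
  = |-1 + 9 + 0 + 15| / √(1 + 9 + 0)
  = |23| / √10
  = 23 / 3.162
  ≈ 7.273

7.273


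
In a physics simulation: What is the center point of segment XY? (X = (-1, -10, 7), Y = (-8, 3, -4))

M = ((x₁+x₂)/2, (y₁+y₂)/2, (z₁+z₂)/2)
  = ((-1 - 8)/2, (-10 + 3)/2, (7 - 4)/2)
  = (-9/2, -7/2, 3/2)
  = (-4.5, -3.5, 1.5)

(-4.5, -3.5, 1.5)


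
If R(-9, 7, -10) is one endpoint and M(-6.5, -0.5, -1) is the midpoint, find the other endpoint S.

S = 2M - R
  = (2·(-6.5) - (-9), 2·(-0.5) - 7, 2·(-1) - (-10))
  = (-13 + 9, -1 - 7, -2 + 10)
  = (-4, -8, 8)

(-4, -8, 8)


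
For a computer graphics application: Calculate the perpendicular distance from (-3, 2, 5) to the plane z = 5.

distance = |a·x₀ + b·y₀ + c·z₀ - d| / √(a² + b² + c²)
  = |0·(-3) + 0·2 + 1·5 - 5| / √(0² + 0² + 1²)
  = |0 + 0 + 5 - 5| / √(0 + 0 + 1)
  = |0| / √1
  = 0 / 1
  ≈ 0

0


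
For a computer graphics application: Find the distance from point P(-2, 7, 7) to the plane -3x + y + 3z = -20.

distance = |a·x₀ + b·y₀ + c·z₀ - d| / √(a² + b² + c²)
  = |(-3)·(-2) + 1·7 + 3·7 - (-20)| / √((-3)² + 1² + 3²)
  = |6 + 7 + 21 + 20| / √(9 + 1 + 9)
  = |54| / √19
  = 54 / 4.359
  ≈ 12.39

12.39


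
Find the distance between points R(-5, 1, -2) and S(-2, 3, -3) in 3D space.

d = √[(x₂-x₁)² + (y₂-y₁)² + (z₂-z₁)²]
  = √[3² + 2² + (-1)²]
  = √[9 + 4 + 1]
  = √14
  ≈ 3.742

3.742


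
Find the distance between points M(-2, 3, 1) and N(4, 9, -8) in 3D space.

d = √[(x₂-x₁)² + (y₂-y₁)² + (z₂-z₁)²]
  = √[6² + 6² + (-9)²]
  = √[36 + 36 + 81]
  = √153
  ≈ 12.37

12.37


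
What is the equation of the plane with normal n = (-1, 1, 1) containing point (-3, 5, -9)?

The plane through P with normal n = (a, b, c) satisfies n·(r - P) = 0,
i.e. ax + by + cz = a·x₀ + b·y₀ + c·z₀.
d = (-1)·(-3) + 1·5 + 1·(-9)
  = 3 + 5 - 9
  = -1
Equation: -x + y + z = -1

-x + y + z = -1


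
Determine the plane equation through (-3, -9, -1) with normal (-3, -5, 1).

The plane through P with normal n = (a, b, c) satisfies n·(r - P) = 0,
i.e. ax + by + cz = a·x₀ + b·y₀ + c·z₀.
d = (-3)·(-3) + (-5)·(-9) + 1·(-1)
  = 9 + 45 - 1
  = 53
Equation: -3x - 5y + z = 53

-3x - 5y + z = 53


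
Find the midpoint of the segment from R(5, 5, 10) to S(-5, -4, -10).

M = ((x₁+x₂)/2, (y₁+y₂)/2, (z₁+z₂)/2)
  = ((5 - 5)/2, (5 - 4)/2, (10 - 10)/2)
  = (0/2, 1/2, 0/2)
  = (0, 0.5, 0)

(0, 0.5, 0)


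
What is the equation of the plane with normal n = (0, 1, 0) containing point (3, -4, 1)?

The plane through P with normal n = (a, b, c) satisfies n·(r - P) = 0,
i.e. ax + by + cz = a·x₀ + b·y₀ + c·z₀.
d = 0·3 + 1·(-4) + 0·1
  = 0 - 4 + 0
  = -4
Equation: y = -4

y = -4


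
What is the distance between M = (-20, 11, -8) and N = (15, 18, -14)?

d = √[(x₂-x₁)² + (y₂-y₁)² + (z₂-z₁)²]
  = √[35² + 7² + (-6)²]
  = √[1225 + 49 + 36]
  = √1310
  ≈ 36.19

36.19


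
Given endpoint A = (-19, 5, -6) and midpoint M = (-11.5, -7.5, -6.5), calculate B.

B = 2M - A
  = (2·(-11.5) - (-19), 2·(-7.5) - 5, 2·(-6.5) - (-6))
  = (-23 + 19, -15 - 5, -13 + 6)
  = (-4, -20, -7)

(-4, -20, -7)


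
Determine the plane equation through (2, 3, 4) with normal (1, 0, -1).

The plane through P with normal n = (a, b, c) satisfies n·(r - P) = 0,
i.e. ax + by + cz = a·x₀ + b·y₀ + c·z₀.
d = 1·2 + 0·3 + (-1)·4
  = 2 + 0 - 4
  = -2
Equation: x - z = -2

x - z = -2


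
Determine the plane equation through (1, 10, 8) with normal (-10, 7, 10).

The plane through P with normal n = (a, b, c) satisfies n·(r - P) = 0,
i.e. ax + by + cz = a·x₀ + b·y₀ + c·z₀.
d = (-10)·1 + 7·10 + 10·8
  = -10 + 70 + 80
  = 140
Equation: -10x + 7y + 10z = 140

-10x + 7y + 10z = 140


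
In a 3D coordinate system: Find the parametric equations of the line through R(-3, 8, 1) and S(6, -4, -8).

Direction vector d = S - R = (6 + 3, -4 - 8, -8 - 1) = (9, -12, -9)
Parametric form r = R + t·d:
x = -3 + 9t, y = 8 - 12t, z = 1 - 9t

x = -3 + 9t, y = 8 - 12t, z = 1 - 9t


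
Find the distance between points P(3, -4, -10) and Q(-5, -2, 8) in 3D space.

d = √[(x₂-x₁)² + (y₂-y₁)² + (z₂-z₁)²]
  = √[(-8)² + 2² + 18²]
  = √[64 + 4 + 324]
  = √392
  ≈ 19.8

19.8


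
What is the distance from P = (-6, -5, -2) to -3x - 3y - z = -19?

distance = |a·x₀ + b·y₀ + c·z₀ - d| / √(a² + b² + c²)
  = |(-3)·(-6) + (-3)·(-5) + (-1)·(-2) - (-19)| / √((-3)² + (-3)² + (-1)²)
  = |18 + 15 + 2 + 19| / √(9 + 9 + 1)
  = |54| / √19
  = 54 / 4.359
  ≈ 12.39

12.39


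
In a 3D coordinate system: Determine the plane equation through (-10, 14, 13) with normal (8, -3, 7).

The plane through P with normal n = (a, b, c) satisfies n·(r - P) = 0,
i.e. ax + by + cz = a·x₀ + b·y₀ + c·z₀.
d = 8·(-10) + (-3)·14 + 7·13
  = -80 - 42 + 91
  = -31
Equation: 8x - 3y + 7z = -31

8x - 3y + 7z = -31


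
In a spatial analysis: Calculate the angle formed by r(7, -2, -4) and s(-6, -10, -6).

r·s = 7·(-6) + (-2)·(-10) + (-4)·(-6) = -42 + 20 + 24 = 2
|r| = √(7² + (-2)² + (-4)²) = √69 ≈ 8.307
|s| = √((-6)² + (-10)² + (-6)²) = √172 ≈ 13.11
cos θ = (r·s)/(|r||s|) = 2/(8.307·13.11) ≈ 0.01836
θ = arccos(0.01836) ≈ 88.95°

88.95°


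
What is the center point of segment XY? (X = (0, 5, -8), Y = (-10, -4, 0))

M = ((x₁+x₂)/2, (y₁+y₂)/2, (z₁+z₂)/2)
  = ((0 - 10)/2, (5 - 4)/2, (-8 + 0)/2)
  = (-10/2, 1/2, -8/2)
  = (-5, 0.5, -4)

(-5, 0.5, -4)


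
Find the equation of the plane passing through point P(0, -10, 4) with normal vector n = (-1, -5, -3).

The plane through P with normal n = (a, b, c) satisfies n·(r - P) = 0,
i.e. ax + by + cz = a·x₀ + b·y₀ + c·z₀.
d = (-1)·0 + (-5)·(-10) + (-3)·4
  = 0 + 50 - 12
  = 38
Equation: -x - 5y - 3z = 38

-x - 5y - 3z = 38


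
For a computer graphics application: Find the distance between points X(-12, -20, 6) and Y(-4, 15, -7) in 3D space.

d = √[(x₂-x₁)² + (y₂-y₁)² + (z₂-z₁)²]
  = √[8² + 35² + (-13)²]
  = √[64 + 1225 + 169]
  = √1458
  ≈ 38.18

38.18


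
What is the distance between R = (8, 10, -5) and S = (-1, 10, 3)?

d = √[(x₂-x₁)² + (y₂-y₁)² + (z₂-z₁)²]
  = √[(-9)² + 0² + 8²]
  = √[81 + 0 + 64]
  = √145
  ≈ 12.04

12.04


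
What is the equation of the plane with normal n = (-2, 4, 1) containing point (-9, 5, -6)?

The plane through P with normal n = (a, b, c) satisfies n·(r - P) = 0,
i.e. ax + by + cz = a·x₀ + b·y₀ + c·z₀.
d = (-2)·(-9) + 4·5 + 1·(-6)
  = 18 + 20 - 6
  = 32
Equation: -2x + 4y + z = 32

-2x + 4y + z = 32


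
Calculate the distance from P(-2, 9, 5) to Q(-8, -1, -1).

d = √[(x₂-x₁)² + (y₂-y₁)² + (z₂-z₁)²]
  = √[(-6)² + (-10)² + (-6)²]
  = √[36 + 100 + 36]
  = √172
  ≈ 13.11

13.11


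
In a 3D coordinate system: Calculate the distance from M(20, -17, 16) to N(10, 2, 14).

d = √[(x₂-x₁)² + (y₂-y₁)² + (z₂-z₁)²]
  = √[(-10)² + 19² + (-2)²]
  = √[100 + 361 + 4]
  = √465
  ≈ 21.56

21.56


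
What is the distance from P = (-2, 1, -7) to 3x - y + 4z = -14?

distance = |a·x₀ + b·y₀ + c·z₀ - d| / √(a² + b² + c²)
  = |3·(-2) + (-1)·1 + 4·(-7) - (-14)| / √(3² + (-1)² + 4²)
  = |-6 - 1 - 28 + 14| / √(9 + 1 + 16)
  = |-21| / √26
  = 21 / 5.099
  ≈ 4.118

4.118


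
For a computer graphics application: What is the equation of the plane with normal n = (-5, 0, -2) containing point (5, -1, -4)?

The plane through P with normal n = (a, b, c) satisfies n·(r - P) = 0,
i.e. ax + by + cz = a·x₀ + b·y₀ + c·z₀.
d = (-5)·5 + 0·(-1) + (-2)·(-4)
  = -25 + 0 + 8
  = -17
Equation: -5x - 2z = -17

-5x - 2z = -17


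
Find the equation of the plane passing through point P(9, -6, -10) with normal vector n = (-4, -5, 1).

The plane through P with normal n = (a, b, c) satisfies n·(r - P) = 0,
i.e. ax + by + cz = a·x₀ + b·y₀ + c·z₀.
d = (-4)·9 + (-5)·(-6) + 1·(-10)
  = -36 + 30 - 10
  = -16
Equation: -4x - 5y + z = -16

-4x - 5y + z = -16


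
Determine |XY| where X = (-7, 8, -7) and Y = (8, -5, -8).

d = √[(x₂-x₁)² + (y₂-y₁)² + (z₂-z₁)²]
  = √[15² + (-13)² + (-1)²]
  = √[225 + 169 + 1]
  = √395
  ≈ 19.87

19.87


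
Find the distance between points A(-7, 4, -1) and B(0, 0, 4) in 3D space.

d = √[(x₂-x₁)² + (y₂-y₁)² + (z₂-z₁)²]
  = √[7² + (-4)² + 5²]
  = √[49 + 16 + 25]
  = √90
  ≈ 9.487

9.487


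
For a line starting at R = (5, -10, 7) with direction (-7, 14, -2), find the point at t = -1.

P(t) = R + t·d
  = (5 + (-7)·(-1), -10 + 14·(-1), 7 + (-2)·(-1))
  = (5 + 7, -10 - 14, 7 + 2)
  = (12, -24, 9)

(12, -24, 9)


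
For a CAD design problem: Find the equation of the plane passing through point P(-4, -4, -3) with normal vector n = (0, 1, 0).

The plane through P with normal n = (a, b, c) satisfies n·(r - P) = 0,
i.e. ax + by + cz = a·x₀ + b·y₀ + c·z₀.
d = 0·(-4) + 1·(-4) + 0·(-3)
  = 0 - 4 + 0
  = -4
Equation: y = -4

y = -4


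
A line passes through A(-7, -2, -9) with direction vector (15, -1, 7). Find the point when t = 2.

P(t) = A + t·d
  = (-7 + 15·2, -2 + (-1)·2, -9 + 7·2)
  = (-7 + 30, -2 - 2, -9 + 14)
  = (23, -4, 5)

(23, -4, 5)


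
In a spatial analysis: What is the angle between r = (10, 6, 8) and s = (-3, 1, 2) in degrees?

r·s = 10·(-3) + 6·1 + 8·2 = -30 + 6 + 16 = -8
|r| = √(10² + 6² + 8²) = √200 ≈ 14.14
|s| = √((-3)² + 1² + 2²) = √14 ≈ 3.742
cos θ = (r·s)/(|r||s|) = -8/(14.14·3.742) ≈ -0.1512
θ = arccos(-0.1512) ≈ 98.7°

98.7°


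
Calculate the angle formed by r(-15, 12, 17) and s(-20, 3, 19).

r·s = (-15)·(-20) + 12·3 + 17·19 = 300 + 36 + 323 = 659
|r| = √((-15)² + 12² + 17²) = √658 ≈ 25.65
|s| = √((-20)² + 3² + 19²) = √770 ≈ 27.75
cos θ = (r·s)/(|r||s|) = 659/(25.65·27.75) ≈ 0.9258
θ = arccos(0.9258) ≈ 22.21°

22.21°


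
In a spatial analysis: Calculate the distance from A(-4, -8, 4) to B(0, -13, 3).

d = √[(x₂-x₁)² + (y₂-y₁)² + (z₂-z₁)²]
  = √[4² + (-5)² + (-1)²]
  = √[16 + 25 + 1]
  = √42
  ≈ 6.481

6.481


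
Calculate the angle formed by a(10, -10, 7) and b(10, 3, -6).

a·b = 10·10 + (-10)·3 + 7·(-6) = 100 - 30 - 42 = 28
|a| = √(10² + (-10)² + 7²) = √249 ≈ 15.78
|b| = √(10² + 3² + (-6)²) = √145 ≈ 12.04
cos θ = (a·b)/(|a||b|) = 28/(15.78·12.04) ≈ 0.1474
θ = arccos(0.1474) ≈ 81.53°

81.53°


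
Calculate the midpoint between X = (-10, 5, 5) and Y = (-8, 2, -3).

M = ((x₁+x₂)/2, (y₁+y₂)/2, (z₁+z₂)/2)
  = ((-10 - 8)/2, (5 + 2)/2, (5 - 3)/2)
  = (-18/2, 7/2, 2/2)
  = (-9, 3.5, 1)

(-9, 3.5, 1)


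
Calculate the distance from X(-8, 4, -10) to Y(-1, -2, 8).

d = √[(x₂-x₁)² + (y₂-y₁)² + (z₂-z₁)²]
  = √[7² + (-6)² + 18²]
  = √[49 + 36 + 324]
  = √409
  ≈ 20.22

20.22


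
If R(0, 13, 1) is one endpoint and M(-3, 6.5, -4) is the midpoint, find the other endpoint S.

S = 2M - R
  = (2·(-3) - 0, 2·6.5 - 13, 2·(-4) - 1)
  = (-6 + 0, 13 - 13, -8 - 1)
  = (-6, 0, -9)

(-6, 0, -9)


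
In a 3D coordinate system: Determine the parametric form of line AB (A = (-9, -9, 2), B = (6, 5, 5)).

Direction vector d = B - A = (6 + 9, 5 + 9, 5 - 2) = (15, 14, 3)
Parametric form r = A + t·d:
x = -9 + 15t, y = -9 + 14t, z = 2 + 3t

x = -9 + 15t, y = -9 + 14t, z = 2 + 3t


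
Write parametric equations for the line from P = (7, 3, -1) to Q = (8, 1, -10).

Direction vector d = Q - P = (8 - 7, 1 - 3, -10 + 1) = (1, -2, -9)
Parametric form r = P + t·d:
x = 7 + t, y = 3 - 2t, z = -1 - 9t

x = 7 + t, y = 3 - 2t, z = -1 - 9t


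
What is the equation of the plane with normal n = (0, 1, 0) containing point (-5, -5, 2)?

The plane through P with normal n = (a, b, c) satisfies n·(r - P) = 0,
i.e. ax + by + cz = a·x₀ + b·y₀ + c·z₀.
d = 0·(-5) + 1·(-5) + 0·2
  = 0 - 5 + 0
  = -5
Equation: y = -5

y = -5


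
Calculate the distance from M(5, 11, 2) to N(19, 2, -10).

d = √[(x₂-x₁)² + (y₂-y₁)² + (z₂-z₁)²]
  = √[14² + (-9)² + (-12)²]
  = √[196 + 81 + 144]
  = √421
  ≈ 20.52

20.52


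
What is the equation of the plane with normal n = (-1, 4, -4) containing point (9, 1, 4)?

The plane through P with normal n = (a, b, c) satisfies n·(r - P) = 0,
i.e. ax + by + cz = a·x₀ + b·y₀ + c·z₀.
d = (-1)·9 + 4·1 + (-4)·4
  = -9 + 4 - 16
  = -21
Equation: -x + 4y - 4z = -21

-x + 4y - 4z = -21


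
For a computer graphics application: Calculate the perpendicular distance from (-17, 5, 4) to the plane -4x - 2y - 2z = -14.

distance = |a·x₀ + b·y₀ + c·z₀ - d| / √(a² + b² + c²)
  = |(-4)·(-17) + (-2)·5 + (-2)·4 - (-14)| / √((-4)² + (-2)² + (-2)²)
  = |68 - 10 - 8 + 14| / √(16 + 4 + 4)
  = |64| / √24
  = 64 / 4.899
  ≈ 13.06

13.06


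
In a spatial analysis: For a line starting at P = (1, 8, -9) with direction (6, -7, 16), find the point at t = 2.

P(t) = P + t·d
  = (1 + 6·2, 8 + (-7)·2, -9 + 16·2)
  = (1 + 12, 8 - 14, -9 + 32)
  = (13, -6, 23)

(13, -6, 23)


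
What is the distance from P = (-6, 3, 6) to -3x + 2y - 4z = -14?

distance = |a·x₀ + b·y₀ + c·z₀ - d| / √(a² + b² + c²)
  = |(-3)·(-6) + 2·3 + (-4)·6 - (-14)| / √((-3)² + 2² + (-4)²)
  = |18 + 6 - 24 + 14| / √(9 + 4 + 16)
  = |14| / √29
  = 14 / 5.385
  ≈ 2.6

2.6


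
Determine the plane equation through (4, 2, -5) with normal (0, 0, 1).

The plane through P with normal n = (a, b, c) satisfies n·(r - P) = 0,
i.e. ax + by + cz = a·x₀ + b·y₀ + c·z₀.
d = 0·4 + 0·2 + 1·(-5)
  = 0 + 0 - 5
  = -5
Equation: z = -5

z = -5


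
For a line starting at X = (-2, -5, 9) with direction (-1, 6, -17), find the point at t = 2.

P(t) = X + t·d
  = (-2 + (-1)·2, -5 + 6·2, 9 + (-17)·2)
  = (-2 - 2, -5 + 12, 9 - 34)
  = (-4, 7, -25)

(-4, 7, -25)


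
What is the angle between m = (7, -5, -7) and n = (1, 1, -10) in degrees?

m·n = 7·1 + (-5)·1 + (-7)·(-10) = 7 - 5 + 70 = 72
|m| = √(7² + (-5)² + (-7)²) = √123 ≈ 11.09
|n| = √(1² + 1² + (-10)²) = √102 ≈ 10.1
cos θ = (m·n)/(|m||n|) = 72/(11.09·10.1) ≈ 0.6428
θ = arccos(0.6428) ≈ 50°

50°


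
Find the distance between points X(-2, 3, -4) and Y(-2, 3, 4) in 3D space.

d = √[(x₂-x₁)² + (y₂-y₁)² + (z₂-z₁)²]
  = √[0² + 0² + 8²]
  = √[0 + 0 + 64]
  = √64
  ≈ 8

8


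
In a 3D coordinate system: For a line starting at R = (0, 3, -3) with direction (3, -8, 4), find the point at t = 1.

P(t) = R + t·d
  = (0 + 3·1, 3 + (-8)·1, -3 + 4·1)
  = (0 + 3, 3 - 8, -3 + 4)
  = (3, -5, 1)

(3, -5, 1)


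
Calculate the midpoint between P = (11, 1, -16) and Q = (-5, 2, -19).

M = ((x₁+x₂)/2, (y₁+y₂)/2, (z₁+z₂)/2)
  = ((11 - 5)/2, (1 + 2)/2, (-16 - 19)/2)
  = (6/2, 3/2, -35/2)
  = (3, 1.5, -17.5)

(3, 1.5, -17.5)


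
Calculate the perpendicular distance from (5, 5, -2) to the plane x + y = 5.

distance = |a·x₀ + b·y₀ + c·z₀ - d| / √(a² + b² + c²)
  = |1·5 + 1·5 + 0·(-2) - 5| / √(1² + 1² + 0²)
  = |5 + 5 + 0 - 5| / √(1 + 1 + 0)
  = |5| / √2
  = 5 / 1.414
  ≈ 3.536

3.536


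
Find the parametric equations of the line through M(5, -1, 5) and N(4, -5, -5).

Direction vector d = N - M = (4 - 5, -5 + 1, -5 - 5) = (-1, -4, -10)
Parametric form r = M + t·d:
x = 5 - t, y = -1 - 4t, z = 5 - 10t

x = 5 - t, y = -1 - 4t, z = 5 - 10t


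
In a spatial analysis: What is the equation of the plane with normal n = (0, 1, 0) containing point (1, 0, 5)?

The plane through P with normal n = (a, b, c) satisfies n·(r - P) = 0,
i.e. ax + by + cz = a·x₀ + b·y₀ + c·z₀.
d = 0·1 + 1·0 + 0·5
  = 0 + 0 + 0
  = 0
Equation: y = 0

y = 0


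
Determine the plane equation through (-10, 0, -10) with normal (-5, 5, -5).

The plane through P with normal n = (a, b, c) satisfies n·(r - P) = 0,
i.e. ax + by + cz = a·x₀ + b·y₀ + c·z₀.
d = (-5)·(-10) + 5·0 + (-5)·(-10)
  = 50 + 0 + 50
  = 100
Equation: -5x + 5y - 5z = 100

-5x + 5y - 5z = 100


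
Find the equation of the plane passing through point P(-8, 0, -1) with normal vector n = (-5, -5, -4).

The plane through P with normal n = (a, b, c) satisfies n·(r - P) = 0,
i.e. ax + by + cz = a·x₀ + b·y₀ + c·z₀.
d = (-5)·(-8) + (-5)·0 + (-4)·(-1)
  = 40 + 0 + 4
  = 44
Equation: -5x - 5y - 4z = 44

-5x - 5y - 4z = 44


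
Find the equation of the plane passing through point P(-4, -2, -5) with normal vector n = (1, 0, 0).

The plane through P with normal n = (a, b, c) satisfies n·(r - P) = 0,
i.e. ax + by + cz = a·x₀ + b·y₀ + c·z₀.
d = 1·(-4) + 0·(-2) + 0·(-5)
  = -4 + 0 + 0
  = -4
Equation: x = -4

x = -4


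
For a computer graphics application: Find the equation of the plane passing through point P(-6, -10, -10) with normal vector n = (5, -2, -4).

The plane through P with normal n = (a, b, c) satisfies n·(r - P) = 0,
i.e. ax + by + cz = a·x₀ + b·y₀ + c·z₀.
d = 5·(-6) + (-2)·(-10) + (-4)·(-10)
  = -30 + 20 + 40
  = 30
Equation: 5x - 2y - 4z = 30

5x - 2y - 4z = 30


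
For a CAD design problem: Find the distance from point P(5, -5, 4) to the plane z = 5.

distance = |a·x₀ + b·y₀ + c·z₀ - d| / √(a² + b² + c²)
  = |0·5 + 0·(-5) + 1·4 - 5| / √(0² + 0² + 1²)
  = |0 + 0 + 4 - 5| / √(0 + 0 + 1)
  = |-1| / √1
  = 1 / 1
  ≈ 1

1


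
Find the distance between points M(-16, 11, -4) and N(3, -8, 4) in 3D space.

d = √[(x₂-x₁)² + (y₂-y₁)² + (z₂-z₁)²]
  = √[19² + (-19)² + 8²]
  = √[361 + 361 + 64]
  = √786
  ≈ 28.04

28.04


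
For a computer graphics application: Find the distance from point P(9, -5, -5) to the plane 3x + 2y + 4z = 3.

distance = |a·x₀ + b·y₀ + c·z₀ - d| / √(a² + b² + c²)
  = |3·9 + 2·(-5) + 4·(-5) - 3| / √(3² + 2² + 4²)
  = |27 - 10 - 20 - 3| / √(9 + 4 + 16)
  = |-6| / √29
  = 6 / 5.385
  ≈ 1.114

1.114


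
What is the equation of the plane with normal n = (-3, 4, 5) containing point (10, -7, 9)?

The plane through P with normal n = (a, b, c) satisfies n·(r - P) = 0,
i.e. ax + by + cz = a·x₀ + b·y₀ + c·z₀.
d = (-3)·10 + 4·(-7) + 5·9
  = -30 - 28 + 45
  = -13
Equation: -3x + 4y + 5z = -13

-3x + 4y + 5z = -13


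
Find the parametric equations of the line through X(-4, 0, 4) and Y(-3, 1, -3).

Direction vector d = Y - X = (-3 + 4, 1 + 0, -3 - 4) = (1, 1, -7)
Parametric form r = X + t·d:
x = -4 + t, y = 0 + t, z = 4 - 7t

x = -4 + t, y = 0 + t, z = 4 - 7t


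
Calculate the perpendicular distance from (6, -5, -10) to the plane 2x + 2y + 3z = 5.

distance = |a·x₀ + b·y₀ + c·z₀ - d| / √(a² + b² + c²)
  = |2·6 + 2·(-5) + 3·(-10) - 5| / √(2² + 2² + 3²)
  = |12 - 10 - 30 - 5| / √(4 + 4 + 9)
  = |-33| / √17
  = 33 / 4.123
  ≈ 8.004

8.004


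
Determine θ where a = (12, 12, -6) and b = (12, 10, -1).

a·b = 12·12 + 12·10 + (-6)·(-1) = 144 + 120 + 6 = 270
|a| = √(12² + 12² + (-6)²) = √324 ≈ 18
|b| = √(12² + 10² + (-1)²) = √245 ≈ 15.65
cos θ = (a·b)/(|a||b|) = 270/(18·15.65) ≈ 0.9583
θ = arccos(0.9583) ≈ 16.6°

16.6°


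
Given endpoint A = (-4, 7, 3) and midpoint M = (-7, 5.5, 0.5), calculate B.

B = 2M - A
  = (2·(-7) - (-4), 2·5.5 - 7, 2·0.5 - 3)
  = (-14 + 4, 11 - 7, 1 - 3)
  = (-10, 4, -2)

(-10, 4, -2)


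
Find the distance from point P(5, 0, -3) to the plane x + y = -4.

distance = |a·x₀ + b·y₀ + c·z₀ - d| / √(a² + b² + c²)
  = |1·5 + 1·0 + 0·(-3) - (-4)| / √(1² + 1² + 0²)
  = |5 + 0 + 0 + 4| / √(1 + 1 + 0)
  = |9| / √2
  = 9 / 1.414
  ≈ 6.364

6.364


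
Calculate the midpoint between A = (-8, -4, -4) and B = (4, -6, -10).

M = ((x₁+x₂)/2, (y₁+y₂)/2, (z₁+z₂)/2)
  = ((-8 + 4)/2, (-4 - 6)/2, (-4 - 10)/2)
  = (-4/2, -10/2, -14/2)
  = (-2, -5, -7)

(-2, -5, -7)


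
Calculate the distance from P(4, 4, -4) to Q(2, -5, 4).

d = √[(x₂-x₁)² + (y₂-y₁)² + (z₂-z₁)²]
  = √[(-2)² + (-9)² + 8²]
  = √[4 + 81 + 64]
  = √149
  ≈ 12.21

12.21


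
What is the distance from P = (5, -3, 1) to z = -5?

distance = |a·x₀ + b·y₀ + c·z₀ - d| / √(a² + b² + c²)
  = |0·5 + 0·(-3) + 1·1 - (-5)| / √(0² + 0² + 1²)
  = |0 + 0 + 1 + 5| / √(0 + 0 + 1)
  = |6| / √1
  = 6 / 1
  ≈ 6

6


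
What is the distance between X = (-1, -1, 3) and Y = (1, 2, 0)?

d = √[(x₂-x₁)² + (y₂-y₁)² + (z₂-z₁)²]
  = √[2² + 3² + (-3)²]
  = √[4 + 9 + 9]
  = √22
  ≈ 4.69

4.69


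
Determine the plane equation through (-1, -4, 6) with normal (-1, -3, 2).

The plane through P with normal n = (a, b, c) satisfies n·(r - P) = 0,
i.e. ax + by + cz = a·x₀ + b·y₀ + c·z₀.
d = (-1)·(-1) + (-3)·(-4) + 2·6
  = 1 + 12 + 12
  = 25
Equation: -x - 3y + 2z = 25

-x - 3y + 2z = 25


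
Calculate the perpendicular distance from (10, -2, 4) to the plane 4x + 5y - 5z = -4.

distance = |a·x₀ + b·y₀ + c·z₀ - d| / √(a² + b² + c²)
  = |4·10 + 5·(-2) + (-5)·4 - (-4)| / √(4² + 5² + (-5)²)
  = |40 - 10 - 20 + 4| / √(16 + 25 + 25)
  = |14| / √66
  = 14 / 8.124
  ≈ 1.723

1.723


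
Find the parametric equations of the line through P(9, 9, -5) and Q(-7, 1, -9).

Direction vector d = Q - P = (-7 - 9, 1 - 9, -9 + 5) = (-16, -8, -4)
Parametric form r = P + t·d:
x = 9 - 16t, y = 9 - 8t, z = -5 - 4t

x = 9 - 16t, y = 9 - 8t, z = -5 - 4t


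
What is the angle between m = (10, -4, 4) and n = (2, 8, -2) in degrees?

m·n = 10·2 + (-4)·8 + 4·(-2) = 20 - 32 - 8 = -20
|m| = √(10² + (-4)² + 4²) = √132 ≈ 11.49
|n| = √(2² + 8² + (-2)²) = √72 ≈ 8.485
cos θ = (m·n)/(|m||n|) = -20/(11.49·8.485) ≈ -0.2052
θ = arccos(-0.2052) ≈ 101.8°

101.8°


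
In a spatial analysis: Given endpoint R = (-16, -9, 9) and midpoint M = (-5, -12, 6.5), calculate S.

S = 2M - R
  = (2·(-5) - (-16), 2·(-12) - (-9), 2·6.5 - 9)
  = (-10 + 16, -24 + 9, 13 - 9)
  = (6, -15, 4)

(6, -15, 4)


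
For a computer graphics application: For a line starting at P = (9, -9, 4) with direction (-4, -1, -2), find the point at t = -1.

P(t) = P + t·d
  = (9 + (-4)·(-1), -9 + (-1)·(-1), 4 + (-2)·(-1))
  = (9 + 4, -9 + 1, 4 + 2)
  = (13, -8, 6)

(13, -8, 6)


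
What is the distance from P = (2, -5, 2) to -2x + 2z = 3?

distance = |a·x₀ + b·y₀ + c·z₀ - d| / √(a² + b² + c²)
  = |(-2)·2 + 0·(-5) + 2·2 - 3| / √((-2)² + 0² + 2²)
  = |-4 + 0 + 4 - 3| / √(4 + 0 + 4)
  = |-3| / √8
  = 3 / 2.828
  ≈ 1.061

1.061


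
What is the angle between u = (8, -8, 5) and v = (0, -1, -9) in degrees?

u·v = 8·0 + (-8)·(-1) + 5·(-9) = 0 + 8 - 45 = -37
|u| = √(8² + (-8)² + 5²) = √153 ≈ 12.37
|v| = √(0² + (-1)² + (-9)²) = √82 ≈ 9.055
cos θ = (u·v)/(|u||v|) = -37/(12.37·9.055) ≈ -0.3303
θ = arccos(-0.3303) ≈ 109.3°

109.3°


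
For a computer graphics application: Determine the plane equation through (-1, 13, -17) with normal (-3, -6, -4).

The plane through P with normal n = (a, b, c) satisfies n·(r - P) = 0,
i.e. ax + by + cz = a·x₀ + b·y₀ + c·z₀.
d = (-3)·(-1) + (-6)·13 + (-4)·(-17)
  = 3 - 78 + 68
  = -7
Equation: -3x - 6y - 4z = -7

-3x - 6y - 4z = -7


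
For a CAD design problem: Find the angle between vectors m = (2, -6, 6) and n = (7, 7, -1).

m·n = 2·7 + (-6)·7 + 6·(-1) = 14 - 42 - 6 = -34
|m| = √(2² + (-6)² + 6²) = √76 ≈ 8.718
|n| = √(7² + 7² + (-1)²) = √99 ≈ 9.95
cos θ = (m·n)/(|m||n|) = -34/(8.718·9.95) ≈ -0.392
θ = arccos(-0.392) ≈ 113.1°

113.1°


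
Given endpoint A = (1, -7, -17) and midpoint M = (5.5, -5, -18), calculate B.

B = 2M - A
  = (2·5.5 - 1, 2·(-5) - (-7), 2·(-18) - (-17))
  = (11 - 1, -10 + 7, -36 + 17)
  = (10, -3, -19)

(10, -3, -19)


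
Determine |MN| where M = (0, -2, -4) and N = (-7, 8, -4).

d = √[(x₂-x₁)² + (y₂-y₁)² + (z₂-z₁)²]
  = √[(-7)² + 10² + 0²]
  = √[49 + 100 + 0]
  = √149
  ≈ 12.21

12.21


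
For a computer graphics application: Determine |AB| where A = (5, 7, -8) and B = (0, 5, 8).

d = √[(x₂-x₁)² + (y₂-y₁)² + (z₂-z₁)²]
  = √[(-5)² + (-2)² + 16²]
  = √[25 + 4 + 256]
  = √285
  ≈ 16.88

16.88


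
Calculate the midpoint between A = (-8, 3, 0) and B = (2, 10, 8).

M = ((x₁+x₂)/2, (y₁+y₂)/2, (z₁+z₂)/2)
  = ((-8 + 2)/2, (3 + 10)/2, (0 + 8)/2)
  = (-6/2, 13/2, 8/2)
  = (-3, 6.5, 4)

(-3, 6.5, 4)


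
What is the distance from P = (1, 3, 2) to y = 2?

distance = |a·x₀ + b·y₀ + c·z₀ - d| / √(a² + b² + c²)
  = |0·1 + 1·3 + 0·2 - 2| / √(0² + 1² + 0²)
  = |0 + 3 + 0 - 2| / √(0 + 1 + 0)
  = |1| / √1
  = 1 / 1
  ≈ 1

1


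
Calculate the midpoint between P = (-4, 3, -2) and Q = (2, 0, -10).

M = ((x₁+x₂)/2, (y₁+y₂)/2, (z₁+z₂)/2)
  = ((-4 + 2)/2, (3 + 0)/2, (-2 - 10)/2)
  = (-2/2, 3/2, -12/2)
  = (-1, 1.5, -6)

(-1, 1.5, -6)


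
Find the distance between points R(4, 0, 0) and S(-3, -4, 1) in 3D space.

d = √[(x₂-x₁)² + (y₂-y₁)² + (z₂-z₁)²]
  = √[(-7)² + (-4)² + 1²]
  = √[49 + 16 + 1]
  = √66
  ≈ 8.124

8.124


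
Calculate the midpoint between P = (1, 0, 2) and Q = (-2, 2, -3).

M = ((x₁+x₂)/2, (y₁+y₂)/2, (z₁+z₂)/2)
  = ((1 - 2)/2, (0 + 2)/2, (2 - 3)/2)
  = (-1/2, 2/2, -1/2)
  = (-0.5, 1, -0.5)

(-0.5, 1, -0.5)


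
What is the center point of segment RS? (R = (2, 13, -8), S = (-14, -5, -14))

M = ((x₁+x₂)/2, (y₁+y₂)/2, (z₁+z₂)/2)
  = ((2 - 14)/2, (13 - 5)/2, (-8 - 14)/2)
  = (-12/2, 8/2, -22/2)
  = (-6, 4, -11)

(-6, 4, -11)


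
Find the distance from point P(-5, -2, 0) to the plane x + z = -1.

distance = |a·x₀ + b·y₀ + c·z₀ - d| / √(a² + b² + c²)
  = |1·(-5) + 0·(-2) + 1·0 - (-1)| / √(1² + 0² + 1²)
  = |-5 + 0 + 0 + 1| / √(1 + 0 + 1)
  = |-4| / √2
  = 4 / 1.414
  ≈ 2.828

2.828


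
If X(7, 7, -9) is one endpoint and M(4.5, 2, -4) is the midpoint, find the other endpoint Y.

Y = 2M - X
  = (2·4.5 - 7, 2·2 - 7, 2·(-4) - (-9))
  = (9 - 7, 4 - 7, -8 + 9)
  = (2, -3, 1)

(2, -3, 1)


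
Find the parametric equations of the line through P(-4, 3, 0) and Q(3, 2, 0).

Direction vector d = Q - P = (3 + 4, 2 - 3, 0 + 0) = (7, -1, 0)
Parametric form r = P + t·d:
x = -4 + 7t, y = 3 - t, z = 0

x = -4 + 7t, y = 3 - t, z = 0


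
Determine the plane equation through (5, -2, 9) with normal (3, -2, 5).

The plane through P with normal n = (a, b, c) satisfies n·(r - P) = 0,
i.e. ax + by + cz = a·x₀ + b·y₀ + c·z₀.
d = 3·5 + (-2)·(-2) + 5·9
  = 15 + 4 + 45
  = 64
Equation: 3x - 2y + 5z = 64

3x - 2y + 5z = 64


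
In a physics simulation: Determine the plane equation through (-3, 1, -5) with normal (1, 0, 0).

The plane through P with normal n = (a, b, c) satisfies n·(r - P) = 0,
i.e. ax + by + cz = a·x₀ + b·y₀ + c·z₀.
d = 1·(-3) + 0·1 + 0·(-5)
  = -3 + 0 + 0
  = -3
Equation: x = -3

x = -3


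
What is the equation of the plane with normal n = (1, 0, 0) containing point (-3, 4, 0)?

The plane through P with normal n = (a, b, c) satisfies n·(r - P) = 0,
i.e. ax + by + cz = a·x₀ + b·y₀ + c·z₀.
d = 1·(-3) + 0·4 + 0·0
  = -3 + 0 + 0
  = -3
Equation: x = -3

x = -3


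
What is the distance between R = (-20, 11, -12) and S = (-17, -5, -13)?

d = √[(x₂-x₁)² + (y₂-y₁)² + (z₂-z₁)²]
  = √[3² + (-16)² + (-1)²]
  = √[9 + 256 + 1]
  = √266
  ≈ 16.31

16.31


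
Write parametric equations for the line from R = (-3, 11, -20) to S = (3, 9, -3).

Direction vector d = S - R = (3 + 3, 9 - 11, -3 + 20) = (6, -2, 17)
Parametric form r = R + t·d:
x = -3 + 6t, y = 11 - 2t, z = -20 + 17t

x = -3 + 6t, y = 11 - 2t, z = -20 + 17t


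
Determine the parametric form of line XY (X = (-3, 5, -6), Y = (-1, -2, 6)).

Direction vector d = Y - X = (-1 + 3, -2 - 5, 6 + 6) = (2, -7, 12)
Parametric form r = X + t·d:
x = -3 + 2t, y = 5 - 7t, z = -6 + 12t

x = -3 + 2t, y = 5 - 7t, z = -6 + 12t


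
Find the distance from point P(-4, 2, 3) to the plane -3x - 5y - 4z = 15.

distance = |a·x₀ + b·y₀ + c·z₀ - d| / √(a² + b² + c²)
  = |(-3)·(-4) + (-5)·2 + (-4)·3 - 15| / √((-3)² + (-5)² + (-4)²)
  = |12 - 10 - 12 - 15| / √(9 + 25 + 16)
  = |-25| / √50
  = 25 / 7.071
  ≈ 3.536

3.536


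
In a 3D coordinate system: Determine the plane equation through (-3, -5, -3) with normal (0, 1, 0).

The plane through P with normal n = (a, b, c) satisfies n·(r - P) = 0,
i.e. ax + by + cz = a·x₀ + b·y₀ + c·z₀.
d = 0·(-3) + 1·(-5) + 0·(-3)
  = 0 - 5 + 0
  = -5
Equation: y = -5

y = -5


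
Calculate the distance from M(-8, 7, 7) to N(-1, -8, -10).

d = √[(x₂-x₁)² + (y₂-y₁)² + (z₂-z₁)²]
  = √[7² + (-15)² + (-17)²]
  = √[49 + 225 + 289]
  = √563
  ≈ 23.73

23.73


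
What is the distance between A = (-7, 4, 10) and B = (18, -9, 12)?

d = √[(x₂-x₁)² + (y₂-y₁)² + (z₂-z₁)²]
  = √[25² + (-13)² + 2²]
  = √[625 + 169 + 4]
  = √798
  ≈ 28.25

28.25


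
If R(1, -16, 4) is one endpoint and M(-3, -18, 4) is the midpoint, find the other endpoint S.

S = 2M - R
  = (2·(-3) - 1, 2·(-18) - (-16), 2·4 - 4)
  = (-6 - 1, -36 + 16, 8 - 4)
  = (-7, -20, 4)

(-7, -20, 4)


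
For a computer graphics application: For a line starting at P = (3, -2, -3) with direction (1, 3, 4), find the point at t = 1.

P(t) = P + t·d
  = (3 + 1·1, -2 + 3·1, -3 + 4·1)
  = (3 + 1, -2 + 3, -3 + 4)
  = (4, 1, 1)

(4, 1, 1)


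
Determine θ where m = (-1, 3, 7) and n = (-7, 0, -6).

m·n = (-1)·(-7) + 3·0 + 7·(-6) = 7 + 0 - 42 = -35
|m| = √((-1)² + 3² + 7²) = √59 ≈ 7.681
|n| = √((-7)² + 0² + (-6)²) = √85 ≈ 9.22
cos θ = (m·n)/(|m||n|) = -35/(7.681·9.22) ≈ -0.4942
θ = arccos(-0.4942) ≈ 119.6°

119.6°


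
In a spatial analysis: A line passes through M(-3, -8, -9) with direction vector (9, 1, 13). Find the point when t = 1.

P(t) = M + t·d
  = (-3 + 9·1, -8 + 1·1, -9 + 13·1)
  = (-3 + 9, -8 + 1, -9 + 13)
  = (6, -7, 4)

(6, -7, 4)


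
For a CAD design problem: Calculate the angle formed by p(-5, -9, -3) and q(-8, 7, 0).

p·q = (-5)·(-8) + (-9)·7 + (-3)·0 = 40 - 63 + 0 = -23
|p| = √((-5)² + (-9)² + (-3)²) = √115 ≈ 10.72
|q| = √((-8)² + 7² + 0²) = √113 ≈ 10.63
cos θ = (p·q)/(|p||q|) = -23/(10.72·10.63) ≈ -0.2018
θ = arccos(-0.2018) ≈ 101.6°

101.6°


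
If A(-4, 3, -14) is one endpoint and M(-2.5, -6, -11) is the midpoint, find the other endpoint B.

B = 2M - A
  = (2·(-2.5) - (-4), 2·(-6) - 3, 2·(-11) - (-14))
  = (-5 + 4, -12 - 3, -22 + 14)
  = (-1, -15, -8)

(-1, -15, -8)


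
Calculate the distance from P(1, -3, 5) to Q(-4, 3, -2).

d = √[(x₂-x₁)² + (y₂-y₁)² + (z₂-z₁)²]
  = √[(-5)² + 6² + (-7)²]
  = √[25 + 36 + 49]
  = √110
  ≈ 10.49

10.49


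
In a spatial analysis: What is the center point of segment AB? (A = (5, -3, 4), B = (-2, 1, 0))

M = ((x₁+x₂)/2, (y₁+y₂)/2, (z₁+z₂)/2)
  = ((5 - 2)/2, (-3 + 1)/2, (4 + 0)/2)
  = (3/2, -2/2, 4/2)
  = (1.5, -1, 2)

(1.5, -1, 2)


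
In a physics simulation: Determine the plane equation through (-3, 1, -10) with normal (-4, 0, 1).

The plane through P with normal n = (a, b, c) satisfies n·(r - P) = 0,
i.e. ax + by + cz = a·x₀ + b·y₀ + c·z₀.
d = (-4)·(-3) + 0·1 + 1·(-10)
  = 12 + 0 - 10
  = 2
Equation: -4x + z = 2

-4x + z = 2


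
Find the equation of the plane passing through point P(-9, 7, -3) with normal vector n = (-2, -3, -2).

The plane through P with normal n = (a, b, c) satisfies n·(r - P) = 0,
i.e. ax + by + cz = a·x₀ + b·y₀ + c·z₀.
d = (-2)·(-9) + (-3)·7 + (-2)·(-3)
  = 18 - 21 + 6
  = 3
Equation: -2x - 3y - 2z = 3

-2x - 3y - 2z = 3


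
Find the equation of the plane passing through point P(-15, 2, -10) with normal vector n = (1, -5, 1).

The plane through P with normal n = (a, b, c) satisfies n·(r - P) = 0,
i.e. ax + by + cz = a·x₀ + b·y₀ + c·z₀.
d = 1·(-15) + (-5)·2 + 1·(-10)
  = -15 - 10 - 10
  = -35
Equation: x - 5y + z = -35

x - 5y + z = -35


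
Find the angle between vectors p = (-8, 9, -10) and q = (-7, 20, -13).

p·q = (-8)·(-7) + 9·20 + (-10)·(-13) = 56 + 180 + 130 = 366
|p| = √((-8)² + 9² + (-10)²) = √245 ≈ 15.65
|q| = √((-7)² + 20² + (-13)²) = √618 ≈ 24.86
cos θ = (p·q)/(|p||q|) = 366/(15.65·24.86) ≈ 0.9406
θ = arccos(0.9406) ≈ 19.85°

19.85°


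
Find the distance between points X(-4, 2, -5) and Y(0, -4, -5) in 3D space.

d = √[(x₂-x₁)² + (y₂-y₁)² + (z₂-z₁)²]
  = √[4² + (-6)² + 0²]
  = √[16 + 36 + 0]
  = √52
  ≈ 7.211

7.211


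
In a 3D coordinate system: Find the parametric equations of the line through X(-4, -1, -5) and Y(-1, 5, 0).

Direction vector d = Y - X = (-1 + 4, 5 + 1, 0 + 5) = (3, 6, 5)
Parametric form r = X + t·d:
x = -4 + 3t, y = -1 + 6t, z = -5 + 5t

x = -4 + 3t, y = -1 + 6t, z = -5 + 5t


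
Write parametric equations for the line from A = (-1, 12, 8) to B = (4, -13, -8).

Direction vector d = B - A = (4 + 1, -13 - 12, -8 - 8) = (5, -25, -16)
Parametric form r = A + t·d:
x = -1 + 5t, y = 12 - 25t, z = 8 - 16t

x = -1 + 5t, y = 12 - 25t, z = 8 - 16t


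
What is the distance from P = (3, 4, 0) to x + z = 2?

distance = |a·x₀ + b·y₀ + c·z₀ - d| / √(a² + b² + c²)
  = |1·3 + 0·4 + 1·0 - 2| / √(1² + 0² + 1²)
  = |3 + 0 + 0 - 2| / √(1 + 0 + 1)
  = |1| / √2
  = 1 / 1.414
  ≈ 0.7071

0.7071


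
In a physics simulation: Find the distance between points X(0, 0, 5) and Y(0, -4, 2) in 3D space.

d = √[(x₂-x₁)² + (y₂-y₁)² + (z₂-z₁)²]
  = √[0² + (-4)² + (-3)²]
  = √[0 + 16 + 9]
  = √25
  ≈ 5

5


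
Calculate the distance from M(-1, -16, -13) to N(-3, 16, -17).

d = √[(x₂-x₁)² + (y₂-y₁)² + (z₂-z₁)²]
  = √[(-2)² + 32² + (-4)²]
  = √[4 + 1024 + 16]
  = √1044
  ≈ 32.31

32.31


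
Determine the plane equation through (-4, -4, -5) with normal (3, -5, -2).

The plane through P with normal n = (a, b, c) satisfies n·(r - P) = 0,
i.e. ax + by + cz = a·x₀ + b·y₀ + c·z₀.
d = 3·(-4) + (-5)·(-4) + (-2)·(-5)
  = -12 + 20 + 10
  = 18
Equation: 3x - 5y - 2z = 18

3x - 5y - 2z = 18


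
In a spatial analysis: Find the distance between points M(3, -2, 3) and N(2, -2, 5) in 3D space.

d = √[(x₂-x₁)² + (y₂-y₁)² + (z₂-z₁)²]
  = √[(-1)² + 0² + 2²]
  = √[1 + 0 + 4]
  = √5
  ≈ 2.236

2.236


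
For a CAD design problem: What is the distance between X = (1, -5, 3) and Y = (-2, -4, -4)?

d = √[(x₂-x₁)² + (y₂-y₁)² + (z₂-z₁)²]
  = √[(-3)² + 1² + (-7)²]
  = √[9 + 1 + 49]
  = √59
  ≈ 7.681

7.681


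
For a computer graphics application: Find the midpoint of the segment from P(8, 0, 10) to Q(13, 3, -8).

M = ((x₁+x₂)/2, (y₁+y₂)/2, (z₁+z₂)/2)
  = ((8 + 13)/2, (0 + 3)/2, (10 - 8)/2)
  = (21/2, 3/2, 2/2)
  = (10.5, 1.5, 1)

(10.5, 1.5, 1)


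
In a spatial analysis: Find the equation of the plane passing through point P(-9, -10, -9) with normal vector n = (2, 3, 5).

The plane through P with normal n = (a, b, c) satisfies n·(r - P) = 0,
i.e. ax + by + cz = a·x₀ + b·y₀ + c·z₀.
d = 2·(-9) + 3·(-10) + 5·(-9)
  = -18 - 30 - 45
  = -93
Equation: 2x + 3y + 5z = -93

2x + 3y + 5z = -93


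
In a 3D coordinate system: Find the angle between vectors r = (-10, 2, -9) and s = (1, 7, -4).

r·s = (-10)·1 + 2·7 + (-9)·(-4) = -10 + 14 + 36 = 40
|r| = √((-10)² + 2² + (-9)²) = √185 ≈ 13.6
|s| = √(1² + 7² + (-4)²) = √66 ≈ 8.124
cos θ = (r·s)/(|r||s|) = 40/(13.6·8.124) ≈ 0.362
θ = arccos(0.362) ≈ 68.78°

68.78°
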